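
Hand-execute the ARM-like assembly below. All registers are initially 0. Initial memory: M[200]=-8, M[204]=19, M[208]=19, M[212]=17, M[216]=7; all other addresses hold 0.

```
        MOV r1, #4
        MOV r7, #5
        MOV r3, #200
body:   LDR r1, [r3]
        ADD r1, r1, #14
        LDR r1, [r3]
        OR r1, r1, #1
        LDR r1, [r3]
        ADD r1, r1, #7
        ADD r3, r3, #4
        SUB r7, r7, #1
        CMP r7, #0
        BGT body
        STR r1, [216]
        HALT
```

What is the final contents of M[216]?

after MOV r1, #4: r1=4
after MOV r7, #5: r7=5
after MOV r3, #200: r3=200
after LDR r1, [r3]: r1=M[200]=-8
after ADD r1, r1, #14: r1=(-8)+14=6
after LDR r1, [r3]: r1=M[200]=-8
after OR r1, r1, #1: r1=(-8)|1=-7
after LDR r1, [r3]: r1=M[200]=-8
after ADD r1, r1, #7: r1=(-8)+7=-1
after ADD r3, r3, #4: r3=200+4=204
after SUB r7, r7, #1: r7=5-1=4
CMP r7, #0  (cmp 4,0)
BGT body: taken
after LDR r1, [r3]: r1=M[204]=19
after ADD r1, r1, #14: r1=19+14=33
after LDR r1, [r3]: r1=M[204]=19
after OR r1, r1, #1: r1=19|1=19
after LDR r1, [r3]: r1=M[204]=19
after ADD r1, r1, #7: r1=19+7=26
after ADD r3, r3, #4: r3=204+4=208
after SUB r7, r7, #1: r7=4-1=3
CMP r7, #0  (cmp 3,0)
BGT body: taken
after LDR r1, [r3]: r1=M[208]=19
after ADD r1, r1, #14: r1=19+14=33
after LDR r1, [r3]: r1=M[208]=19
after OR r1, r1, #1: r1=19|1=19
after LDR r1, [r3]: r1=M[208]=19
after ADD r1, r1, #7: r1=19+7=26
after ADD r3, r3, #4: r3=208+4=212
after SUB r7, r7, #1: r7=3-1=2
CMP r7, #0  (cmp 2,0)
BGT body: taken
after LDR r1, [r3]: r1=M[212]=17
after ADD r1, r1, #14: r1=17+14=31
after LDR r1, [r3]: r1=M[212]=17
after OR r1, r1, #1: r1=17|1=17
after LDR r1, [r3]: r1=M[212]=17
after ADD r1, r1, #7: r1=17+7=24
after ADD r3, r3, #4: r3=212+4=216
after SUB r7, r7, #1: r7=2-1=1
CMP r7, #0  (cmp 1,0)
BGT body: taken
after LDR r1, [r3]: r1=M[216]=7
after ADD r1, r1, #14: r1=7+14=21
after LDR r1, [r3]: r1=M[216]=7
after OR r1, r1, #1: r1=7|1=7
after LDR r1, [r3]: r1=M[216]=7
after ADD r1, r1, #7: r1=7+7=14
after ADD r3, r3, #4: r3=216+4=220
after SUB r7, r7, #1: r7=1-1=0
CMP r7, #0  (cmp 0,0)
BGT body: not taken
STR r1, [216] → M[216]=14
halt.

14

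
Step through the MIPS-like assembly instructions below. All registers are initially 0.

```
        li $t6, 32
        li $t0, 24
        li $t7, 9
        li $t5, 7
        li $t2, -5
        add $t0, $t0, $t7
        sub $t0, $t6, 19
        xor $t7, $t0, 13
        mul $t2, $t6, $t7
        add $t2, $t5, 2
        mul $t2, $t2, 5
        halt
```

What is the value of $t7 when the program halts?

0

after li $t6, 32: $t6=32
after li $t0, 24: $t0=24
after li $t7, 9: $t7=9
after li $t5, 7: $t5=7
after li $t2, -5: $t2=-5
after add $t0, $t0, $t7: $t0=24+9=33
after sub $t0, $t6, 19: $t0=32-19=13
after xor $t7, $t0, 13: $t7=13^13=0
after mul $t2, $t6, $t7: $t2=32*0=0
after add $t2, $t5, 2: $t2=7+2=9
after mul $t2, $t2, 5: $t2=9*5=45
halt.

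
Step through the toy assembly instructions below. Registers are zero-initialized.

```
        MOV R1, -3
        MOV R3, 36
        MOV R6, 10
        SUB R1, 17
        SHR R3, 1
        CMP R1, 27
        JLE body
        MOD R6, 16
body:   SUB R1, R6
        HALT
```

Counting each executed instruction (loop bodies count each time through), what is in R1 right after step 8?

-30

R1=-3
R3=36
R6=10
R1=(-3)-17=-20
R3=36>>1=18
CMP R1, 27  (cmp -20,27)
JLE body: taken
R1=(-20)-10=-30
After step 8: R1 = -30.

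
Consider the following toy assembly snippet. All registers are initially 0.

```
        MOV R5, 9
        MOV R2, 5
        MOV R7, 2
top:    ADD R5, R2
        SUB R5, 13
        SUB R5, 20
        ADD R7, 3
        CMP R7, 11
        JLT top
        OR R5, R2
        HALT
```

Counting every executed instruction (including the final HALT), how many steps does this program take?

23

MOV R5, 9 → R5=9
MOV R2, 5 → R2=5
MOV R7, 2 → R7=2
ADD R5, R2 → R5=9+5=14
SUB R5, 13 → R5=14-13=1
SUB R5, 20 → R5=1-20=-19
ADD R7, 3 → R7=2+3=5
CMP R7, 11  (cmp 5,11)
JLT top: taken
ADD R5, R2 → R5=(-19)+5=-14
SUB R5, 13 → R5=(-14)-13=-27
SUB R5, 20 → R5=(-27)-20=-47
ADD R7, 3 → R7=5+3=8
CMP R7, 11  (cmp 8,11)
JLT top: taken
ADD R5, R2 → R5=(-47)+5=-42
SUB R5, 13 → R5=(-42)-13=-55
SUB R5, 20 → R5=(-55)-20=-75
ADD R7, 3 → R7=8+3=11
CMP R7, 11  (cmp 11,11)
JLT top: not taken
OR R5, R2 → R5=(-75)|5=-75
halt.
Total executed instructions: 23.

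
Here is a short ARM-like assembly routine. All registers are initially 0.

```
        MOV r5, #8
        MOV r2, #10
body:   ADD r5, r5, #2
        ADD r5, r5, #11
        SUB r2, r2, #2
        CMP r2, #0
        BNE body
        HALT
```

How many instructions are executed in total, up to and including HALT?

r5=8
r2=10
r5=8+2=10
r5=10+11=21
r2=10-2=8
CMP r2, #0  (cmp 8,0)
BNE body: taken
r5=21+2=23
r5=23+11=34
r2=8-2=6
CMP r2, #0  (cmp 6,0)
BNE body: taken
r5=34+2=36
r5=36+11=47
r2=6-2=4
CMP r2, #0  (cmp 4,0)
BNE body: taken
r5=47+2=49
r5=49+11=60
r2=4-2=2
CMP r2, #0  (cmp 2,0)
BNE body: taken
r5=60+2=62
r5=62+11=73
r2=2-2=0
CMP r2, #0  (cmp 0,0)
BNE body: not taken
halt.
Total executed instructions: 28.

28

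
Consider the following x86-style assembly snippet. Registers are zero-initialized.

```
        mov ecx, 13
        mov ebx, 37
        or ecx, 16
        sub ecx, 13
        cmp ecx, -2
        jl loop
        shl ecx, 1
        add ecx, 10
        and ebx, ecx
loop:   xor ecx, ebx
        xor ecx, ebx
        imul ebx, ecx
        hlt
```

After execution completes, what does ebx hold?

ecx=13
ebx=37
ecx=13|16=29
ecx=29-13=16
cmp ecx, -2  (cmp 16,-2)
jl loop: not taken
ecx=16<<1=32
ecx=32+10=42
ebx=37&42=32
ecx=42^32=10
ecx=10^32=42
ebx=32*42=1344
halt.

1344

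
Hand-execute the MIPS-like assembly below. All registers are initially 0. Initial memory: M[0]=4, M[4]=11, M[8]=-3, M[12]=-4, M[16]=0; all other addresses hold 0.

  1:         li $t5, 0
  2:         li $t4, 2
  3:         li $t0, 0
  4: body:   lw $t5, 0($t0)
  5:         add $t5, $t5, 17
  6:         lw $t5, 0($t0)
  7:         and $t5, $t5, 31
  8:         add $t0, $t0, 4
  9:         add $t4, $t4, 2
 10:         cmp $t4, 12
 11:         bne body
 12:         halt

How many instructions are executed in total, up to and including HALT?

44

li $t5, 0 → $t5=0
li $t4, 2 → $t4=2
li $t0, 0 → $t0=0
lw $t5, 0($t0) → $t5=M[0]=4
add $t5, $t5, 17 → $t5=4+17=21
lw $t5, 0($t0) → $t5=M[0]=4
and $t5, $t5, 31 → $t5=4&31=4
add $t0, $t0, 4 → $t0=0+4=4
add $t4, $t4, 2 → $t4=2+2=4
cmp $t4, 12  (cmp 4,12)
bne body: taken
lw $t5, 0($t0) → $t5=M[4]=11
add $t5, $t5, 17 → $t5=11+17=28
lw $t5, 0($t0) → $t5=M[4]=11
and $t5, $t5, 31 → $t5=11&31=11
add $t0, $t0, 4 → $t0=4+4=8
add $t4, $t4, 2 → $t4=4+2=6
cmp $t4, 12  (cmp 6,12)
bne body: taken
lw $t5, 0($t0) → $t5=M[8]=-3
add $t5, $t5, 17 → $t5=(-3)+17=14
lw $t5, 0($t0) → $t5=M[8]=-3
and $t5, $t5, 31 → $t5=(-3)&31=29
add $t0, $t0, 4 → $t0=8+4=12
add $t4, $t4, 2 → $t4=6+2=8
cmp $t4, 12  (cmp 8,12)
bne body: taken
lw $t5, 0($t0) → $t5=M[12]=-4
add $t5, $t5, 17 → $t5=(-4)+17=13
lw $t5, 0($t0) → $t5=M[12]=-4
and $t5, $t5, 31 → $t5=(-4)&31=28
add $t0, $t0, 4 → $t0=12+4=16
add $t4, $t4, 2 → $t4=8+2=10
cmp $t4, 12  (cmp 10,12)
bne body: taken
lw $t5, 0($t0) → $t5=M[16]=0
add $t5, $t5, 17 → $t5=0+17=17
lw $t5, 0($t0) → $t5=M[16]=0
and $t5, $t5, 31 → $t5=0&31=0
add $t0, $t0, 4 → $t0=16+4=20
add $t4, $t4, 2 → $t4=10+2=12
cmp $t4, 12  (cmp 12,12)
bne body: not taken
halt.
Total executed instructions: 44.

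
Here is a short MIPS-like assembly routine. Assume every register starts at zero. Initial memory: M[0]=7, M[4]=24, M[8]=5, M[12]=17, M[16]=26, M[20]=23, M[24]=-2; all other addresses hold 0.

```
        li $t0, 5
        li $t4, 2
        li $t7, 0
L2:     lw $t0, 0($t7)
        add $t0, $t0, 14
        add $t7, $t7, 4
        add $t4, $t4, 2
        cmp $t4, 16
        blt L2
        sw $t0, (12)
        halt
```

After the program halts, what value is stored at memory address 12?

12

$t0=5
$t4=2
$t7=0
$t0=M[0]=7
$t0=7+14=21
$t7=0+4=4
$t4=2+2=4
cmp $t4, 16  (cmp 4,16)
blt L2: taken
$t0=M[4]=24
$t0=24+14=38
$t7=4+4=8
$t4=4+2=6
cmp $t4, 16  (cmp 6,16)
blt L2: taken
$t0=M[8]=5
$t0=5+14=19
$t7=8+4=12
$t4=6+2=8
cmp $t4, 16  (cmp 8,16)
blt L2: taken
$t0=M[12]=17
$t0=17+14=31
$t7=12+4=16
$t4=8+2=10
cmp $t4, 16  (cmp 10,16)
blt L2: taken
$t0=M[16]=26
$t0=26+14=40
$t7=16+4=20
$t4=10+2=12
cmp $t4, 16  (cmp 12,16)
blt L2: taken
$t0=M[20]=23
$t0=23+14=37
$t7=20+4=24
$t4=12+2=14
cmp $t4, 16  (cmp 14,16)
blt L2: taken
$t0=M[24]=-2
$t0=(-2)+14=12
$t7=24+4=28
$t4=14+2=16
cmp $t4, 16  (cmp 16,16)
blt L2: not taken
sw $t0, (12) → M[12]=12
halt.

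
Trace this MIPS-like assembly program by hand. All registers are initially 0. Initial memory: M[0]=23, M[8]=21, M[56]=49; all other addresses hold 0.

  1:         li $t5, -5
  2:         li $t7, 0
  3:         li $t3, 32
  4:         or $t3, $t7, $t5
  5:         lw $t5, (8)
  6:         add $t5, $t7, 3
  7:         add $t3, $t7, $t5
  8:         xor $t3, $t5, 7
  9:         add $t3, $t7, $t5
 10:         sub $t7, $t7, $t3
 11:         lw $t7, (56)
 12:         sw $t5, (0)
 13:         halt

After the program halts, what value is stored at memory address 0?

3

$t5=-5
$t7=0
$t3=32
$t3=0|(-5)=-5
$t5=M[8]=21
$t5=0+3=3
$t3=0+3=3
$t3=3^7=4
$t3=0+3=3
$t7=0-3=-3
$t7=M[56]=49
sw $t5, (0) → M[0]=3
halt.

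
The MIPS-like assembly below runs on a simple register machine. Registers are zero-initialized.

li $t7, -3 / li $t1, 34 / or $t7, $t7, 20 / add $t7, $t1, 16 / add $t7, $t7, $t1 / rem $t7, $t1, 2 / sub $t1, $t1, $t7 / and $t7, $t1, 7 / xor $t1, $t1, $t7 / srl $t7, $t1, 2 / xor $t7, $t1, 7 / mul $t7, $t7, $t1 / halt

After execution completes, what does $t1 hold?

after li $t7, -3: $t7=-3
after li $t1, 34: $t1=34
after or $t7, $t7, 20: $t7=(-3)|20=-3
after add $t7, $t1, 16: $t7=34+16=50
after add $t7, $t7, $t1: $t7=50+34=84
after rem $t7, $t1, 2: $t7=34%2=0
after sub $t1, $t1, $t7: $t1=34-0=34
after and $t7, $t1, 7: $t7=34&7=2
after xor $t1, $t1, $t7: $t1=34^2=32
after srl $t7, $t1, 2: $t7=32>>2=8
after xor $t7, $t1, 7: $t7=32^7=39
after mul $t7, $t7, $t1: $t7=39*32=1248
halt.

32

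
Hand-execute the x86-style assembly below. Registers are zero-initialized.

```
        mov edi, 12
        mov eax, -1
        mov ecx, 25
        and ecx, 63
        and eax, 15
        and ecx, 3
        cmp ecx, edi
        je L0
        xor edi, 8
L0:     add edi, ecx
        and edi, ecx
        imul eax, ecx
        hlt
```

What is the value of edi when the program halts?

edi=12
eax=-1
ecx=25
ecx=25&63=25
eax=(-1)&15=15
ecx=25&3=1
cmp ecx, edi  (cmp 1,12)
je L0: not taken
edi=12^8=4
edi=4+1=5
edi=5&1=1
eax=15*1=15
halt.

1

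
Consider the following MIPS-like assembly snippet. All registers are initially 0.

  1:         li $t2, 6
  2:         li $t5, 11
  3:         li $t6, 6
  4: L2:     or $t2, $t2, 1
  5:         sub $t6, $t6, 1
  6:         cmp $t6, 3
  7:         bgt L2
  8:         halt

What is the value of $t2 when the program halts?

li $t2, 6 → $t2=6
li $t5, 11 → $t5=11
li $t6, 6 → $t6=6
or $t2, $t2, 1 → $t2=6|1=7
sub $t6, $t6, 1 → $t6=6-1=5
cmp $t6, 3  (cmp 5,3)
bgt L2: taken
or $t2, $t2, 1 → $t2=7|1=7
sub $t6, $t6, 1 → $t6=5-1=4
cmp $t6, 3  (cmp 4,3)
bgt L2: taken
or $t2, $t2, 1 → $t2=7|1=7
sub $t6, $t6, 1 → $t6=4-1=3
cmp $t6, 3  (cmp 3,3)
bgt L2: not taken
halt.

7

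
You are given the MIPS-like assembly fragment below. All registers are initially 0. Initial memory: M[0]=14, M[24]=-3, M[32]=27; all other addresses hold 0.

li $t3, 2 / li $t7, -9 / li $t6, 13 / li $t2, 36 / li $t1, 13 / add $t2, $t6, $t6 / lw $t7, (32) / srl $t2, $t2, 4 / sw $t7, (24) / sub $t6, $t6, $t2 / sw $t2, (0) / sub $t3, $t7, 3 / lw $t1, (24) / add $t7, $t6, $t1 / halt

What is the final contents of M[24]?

27

$t3=2
$t7=-9
$t6=13
$t2=36
$t1=13
$t2=13+13=26
$t7=M[32]=27
$t2=26>>4=1
sw $t7, (24) → M[24]=27
$t6=13-1=12
sw $t2, (0) → M[0]=1
$t3=27-3=24
$t1=M[24]=27
$t7=12+27=39
halt.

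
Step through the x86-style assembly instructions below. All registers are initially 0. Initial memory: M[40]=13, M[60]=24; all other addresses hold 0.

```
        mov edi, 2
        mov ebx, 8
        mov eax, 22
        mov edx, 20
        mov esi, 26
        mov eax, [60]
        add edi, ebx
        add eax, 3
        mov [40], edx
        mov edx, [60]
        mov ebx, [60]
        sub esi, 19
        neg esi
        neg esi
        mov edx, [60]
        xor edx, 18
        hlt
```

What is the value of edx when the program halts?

10

edi=2
ebx=8
eax=22
edx=20
esi=26
eax=M[60]=24
edi=2+8=10
eax=24+3=27
mov [40], edx → M[40]=20
edx=M[60]=24
ebx=M[60]=24
esi=26-19=7
esi=-(7)=-7
esi=-(-7)=7
edx=M[60]=24
edx=24^18=10
halt.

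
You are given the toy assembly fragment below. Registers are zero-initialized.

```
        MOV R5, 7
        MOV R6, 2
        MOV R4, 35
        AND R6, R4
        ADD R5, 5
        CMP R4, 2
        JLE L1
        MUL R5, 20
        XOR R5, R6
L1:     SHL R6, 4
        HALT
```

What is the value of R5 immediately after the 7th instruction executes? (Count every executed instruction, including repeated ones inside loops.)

after MOV R5, 7: R5=7
after MOV R6, 2: R6=2
after MOV R4, 35: R4=35
after AND R6, R4: R6=2&35=2
after ADD R5, 5: R5=7+5=12
CMP R4, 2  (cmp 35,2)
JLE L1: not taken
After step 7: R5 = 12.

12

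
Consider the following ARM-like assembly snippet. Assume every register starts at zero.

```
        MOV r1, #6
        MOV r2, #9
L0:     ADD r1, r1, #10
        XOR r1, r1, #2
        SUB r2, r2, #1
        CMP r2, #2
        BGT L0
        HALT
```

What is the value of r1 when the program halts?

after MOV r1, #6: r1=6
after MOV r2, #9: r2=9
after ADD r1, r1, #10: r1=6+10=16
after XOR r1, r1, #2: r1=16^2=18
after SUB r2, r2, #1: r2=9-1=8
CMP r2, #2  (cmp 8,2)
BGT L0: taken
after ADD r1, r1, #10: r1=18+10=28
after XOR r1, r1, #2: r1=28^2=30
after SUB r2, r2, #1: r2=8-1=7
CMP r2, #2  (cmp 7,2)
BGT L0: taken
after ADD r1, r1, #10: r1=30+10=40
after XOR r1, r1, #2: r1=40^2=42
after SUB r2, r2, #1: r2=7-1=6
CMP r2, #2  (cmp 6,2)
BGT L0: taken
after ADD r1, r1, #10: r1=42+10=52
after XOR r1, r1, #2: r1=52^2=54
after SUB r2, r2, #1: r2=6-1=5
CMP r2, #2  (cmp 5,2)
BGT L0: taken
after ADD r1, r1, #10: r1=54+10=64
after XOR r1, r1, #2: r1=64^2=66
after SUB r2, r2, #1: r2=5-1=4
CMP r2, #2  (cmp 4,2)
BGT L0: taken
after ADD r1, r1, #10: r1=66+10=76
after XOR r1, r1, #2: r1=76^2=78
after SUB r2, r2, #1: r2=4-1=3
CMP r2, #2  (cmp 3,2)
BGT L0: taken
after ADD r1, r1, #10: r1=78+10=88
after XOR r1, r1, #2: r1=88^2=90
after SUB r2, r2, #1: r2=3-1=2
CMP r2, #2  (cmp 2,2)
BGT L0: not taken
halt.

90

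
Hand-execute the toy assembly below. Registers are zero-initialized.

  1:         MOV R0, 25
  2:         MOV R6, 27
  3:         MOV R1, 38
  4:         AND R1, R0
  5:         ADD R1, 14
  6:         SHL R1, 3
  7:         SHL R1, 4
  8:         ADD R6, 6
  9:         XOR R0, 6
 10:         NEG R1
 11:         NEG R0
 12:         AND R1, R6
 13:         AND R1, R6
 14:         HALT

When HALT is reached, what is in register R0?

-31

after MOV R0, 25: R0=25
after MOV R6, 27: R6=27
after MOV R1, 38: R1=38
after AND R1, R0: R1=38&25=0
after ADD R1, 14: R1=0+14=14
after SHL R1, 3: R1=14<<3=112
after SHL R1, 4: R1=112<<4=1792
after ADD R6, 6: R6=27+6=33
after XOR R0, 6: R0=25^6=31
after NEG R1: R1=-(1792)=-1792
after NEG R0: R0=-(31)=-31
after AND R1, R6: R1=(-1792)&33=0
after AND R1, R6: R1=0&33=0
halt.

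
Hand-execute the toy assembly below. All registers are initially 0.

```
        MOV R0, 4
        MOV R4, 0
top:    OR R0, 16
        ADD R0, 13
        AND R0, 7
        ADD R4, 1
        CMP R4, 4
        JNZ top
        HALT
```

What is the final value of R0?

0

MOV R0, 4 → R0=4
MOV R4, 0 → R4=0
OR R0, 16 → R0=4|16=20
ADD R0, 13 → R0=20+13=33
AND R0, 7 → R0=33&7=1
ADD R4, 1 → R4=0+1=1
CMP R4, 4  (cmp 1,4)
JNZ top: taken
OR R0, 16 → R0=1|16=17
ADD R0, 13 → R0=17+13=30
AND R0, 7 → R0=30&7=6
ADD R4, 1 → R4=1+1=2
CMP R4, 4  (cmp 2,4)
JNZ top: taken
OR R0, 16 → R0=6|16=22
ADD R0, 13 → R0=22+13=35
AND R0, 7 → R0=35&7=3
ADD R4, 1 → R4=2+1=3
CMP R4, 4  (cmp 3,4)
JNZ top: taken
OR R0, 16 → R0=3|16=19
ADD R0, 13 → R0=19+13=32
AND R0, 7 → R0=32&7=0
ADD R4, 1 → R4=3+1=4
CMP R4, 4  (cmp 4,4)
JNZ top: not taken
halt.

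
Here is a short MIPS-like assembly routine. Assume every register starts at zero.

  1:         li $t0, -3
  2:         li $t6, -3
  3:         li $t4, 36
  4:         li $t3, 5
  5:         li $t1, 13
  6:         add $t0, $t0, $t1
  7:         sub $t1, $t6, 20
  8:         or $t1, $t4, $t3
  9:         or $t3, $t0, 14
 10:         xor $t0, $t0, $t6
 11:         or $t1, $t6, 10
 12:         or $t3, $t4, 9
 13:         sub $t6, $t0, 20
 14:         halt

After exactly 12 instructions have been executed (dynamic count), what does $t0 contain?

$t0=-3
$t6=-3
$t4=36
$t3=5
$t1=13
$t0=(-3)+13=10
$t1=(-3)-20=-23
$t1=36|5=37
$t3=10|14=14
$t0=10^(-3)=-9
$t1=(-3)|10=-1
$t3=36|9=45
After step 12: $t0 = -9.

-9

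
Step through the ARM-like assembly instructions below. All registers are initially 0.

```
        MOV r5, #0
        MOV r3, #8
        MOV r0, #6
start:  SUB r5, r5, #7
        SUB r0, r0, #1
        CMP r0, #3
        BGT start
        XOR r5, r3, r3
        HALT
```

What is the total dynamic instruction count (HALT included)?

r5=0
r3=8
r0=6
r5=0-7=-7
r0=6-1=5
CMP r0, #3  (cmp 5,3)
BGT start: taken
r5=(-7)-7=-14
r0=5-1=4
CMP r0, #3  (cmp 4,3)
BGT start: taken
r5=(-14)-7=-21
r0=4-1=3
CMP r0, #3  (cmp 3,3)
BGT start: not taken
r5=8^8=0
halt.
Total executed instructions: 17.

17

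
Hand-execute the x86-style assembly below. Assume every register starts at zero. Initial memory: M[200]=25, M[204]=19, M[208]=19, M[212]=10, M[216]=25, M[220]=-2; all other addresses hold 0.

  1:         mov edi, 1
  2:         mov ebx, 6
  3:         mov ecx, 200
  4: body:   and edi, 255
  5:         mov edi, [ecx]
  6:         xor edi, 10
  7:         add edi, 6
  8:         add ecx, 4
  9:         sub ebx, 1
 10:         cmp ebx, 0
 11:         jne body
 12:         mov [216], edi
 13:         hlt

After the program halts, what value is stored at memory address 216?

after mov edi, 1: edi=1
after mov ebx, 6: ebx=6
after mov ecx, 200: ecx=200
after and edi, 255: edi=1&255=1
after mov edi, [ecx]: edi=M[200]=25
after xor edi, 10: edi=25^10=19
after add edi, 6: edi=19+6=25
after add ecx, 4: ecx=200+4=204
after sub ebx, 1: ebx=6-1=5
cmp ebx, 0  (cmp 5,0)
jne body: taken
after and edi, 255: edi=25&255=25
after mov edi, [ecx]: edi=M[204]=19
after xor edi, 10: edi=19^10=25
after add edi, 6: edi=25+6=31
after add ecx, 4: ecx=204+4=208
after sub ebx, 1: ebx=5-1=4
cmp ebx, 0  (cmp 4,0)
jne body: taken
after and edi, 255: edi=31&255=31
after mov edi, [ecx]: edi=M[208]=19
after xor edi, 10: edi=19^10=25
after add edi, 6: edi=25+6=31
after add ecx, 4: ecx=208+4=212
after sub ebx, 1: ebx=4-1=3
cmp ebx, 0  (cmp 3,0)
jne body: taken
after and edi, 255: edi=31&255=31
after mov edi, [ecx]: edi=M[212]=10
after xor edi, 10: edi=10^10=0
after add edi, 6: edi=0+6=6
after add ecx, 4: ecx=212+4=216
after sub ebx, 1: ebx=3-1=2
cmp ebx, 0  (cmp 2,0)
jne body: taken
after and edi, 255: edi=6&255=6
after mov edi, [ecx]: edi=M[216]=25
after xor edi, 10: edi=25^10=19
after add edi, 6: edi=19+6=25
after add ecx, 4: ecx=216+4=220
after sub ebx, 1: ebx=2-1=1
cmp ebx, 0  (cmp 1,0)
jne body: taken
after and edi, 255: edi=25&255=25
after mov edi, [ecx]: edi=M[220]=-2
after xor edi, 10: edi=(-2)^10=-12
after add edi, 6: edi=(-12)+6=-6
after add ecx, 4: ecx=220+4=224
after sub ebx, 1: ebx=1-1=0
cmp ebx, 0  (cmp 0,0)
jne body: not taken
mov [216], edi → M[216]=-6
halt.

-6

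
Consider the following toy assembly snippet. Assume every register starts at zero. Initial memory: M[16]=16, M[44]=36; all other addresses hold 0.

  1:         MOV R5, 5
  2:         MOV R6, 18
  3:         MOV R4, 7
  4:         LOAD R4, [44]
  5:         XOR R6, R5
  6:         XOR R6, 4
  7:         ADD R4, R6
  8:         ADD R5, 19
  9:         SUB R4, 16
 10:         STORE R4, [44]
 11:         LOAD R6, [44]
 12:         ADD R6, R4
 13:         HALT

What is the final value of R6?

78

MOV R5, 5 → R5=5
MOV R6, 18 → R6=18
MOV R4, 7 → R4=7
LOAD R4, [44] → R4=M[44]=36
XOR R6, R5 → R6=18^5=23
XOR R6, 4 → R6=23^4=19
ADD R4, R6 → R4=36+19=55
ADD R5, 19 → R5=5+19=24
SUB R4, 16 → R4=55-16=39
STORE R4, [44] → M[44]=39
LOAD R6, [44] → R6=M[44]=39
ADD R6, R4 → R6=39+39=78
halt.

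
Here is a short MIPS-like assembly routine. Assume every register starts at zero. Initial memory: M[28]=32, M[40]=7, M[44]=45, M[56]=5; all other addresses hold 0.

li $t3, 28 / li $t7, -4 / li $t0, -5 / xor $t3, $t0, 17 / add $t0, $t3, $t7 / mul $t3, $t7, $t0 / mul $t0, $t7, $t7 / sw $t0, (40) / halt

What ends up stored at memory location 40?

16

$t3=28
$t7=-4
$t0=-5
$t3=(-5)^17=-22
$t0=(-22)+(-4)=-26
$t3=(-4)*(-26)=104
$t0=(-4)*(-4)=16
sw $t0, (40) → M[40]=16
halt.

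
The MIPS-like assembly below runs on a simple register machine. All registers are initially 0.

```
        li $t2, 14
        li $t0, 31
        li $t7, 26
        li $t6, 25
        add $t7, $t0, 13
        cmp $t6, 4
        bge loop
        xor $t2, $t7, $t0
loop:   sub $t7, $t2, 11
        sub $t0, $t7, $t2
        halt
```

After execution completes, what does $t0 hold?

$t2=14
$t0=31
$t7=26
$t6=25
$t7=31+13=44
cmp $t6, 4  (cmp 25,4)
bge loop: taken
$t7=14-11=3
$t0=3-14=-11
halt.

-11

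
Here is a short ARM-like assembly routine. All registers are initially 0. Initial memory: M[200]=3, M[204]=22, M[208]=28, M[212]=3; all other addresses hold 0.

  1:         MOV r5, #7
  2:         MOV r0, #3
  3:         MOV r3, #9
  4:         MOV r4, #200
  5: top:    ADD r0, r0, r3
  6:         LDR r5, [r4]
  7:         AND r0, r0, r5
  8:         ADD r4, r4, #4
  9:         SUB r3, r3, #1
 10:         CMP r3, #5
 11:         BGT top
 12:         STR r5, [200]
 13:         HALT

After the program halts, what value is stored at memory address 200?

3

r5=7
r0=3
r3=9
r4=200
r0=3+9=12
r5=M[200]=3
r0=12&3=0
r4=200+4=204
r3=9-1=8
CMP r3, #5  (cmp 8,5)
BGT top: taken
r0=0+8=8
r5=M[204]=22
r0=8&22=0
r4=204+4=208
r3=8-1=7
CMP r3, #5  (cmp 7,5)
BGT top: taken
r0=0+7=7
r5=M[208]=28
r0=7&28=4
r4=208+4=212
r3=7-1=6
CMP r3, #5  (cmp 6,5)
BGT top: taken
r0=4+6=10
r5=M[212]=3
r0=10&3=2
r4=212+4=216
r3=6-1=5
CMP r3, #5  (cmp 5,5)
BGT top: not taken
STR r5, [200] → M[200]=3
halt.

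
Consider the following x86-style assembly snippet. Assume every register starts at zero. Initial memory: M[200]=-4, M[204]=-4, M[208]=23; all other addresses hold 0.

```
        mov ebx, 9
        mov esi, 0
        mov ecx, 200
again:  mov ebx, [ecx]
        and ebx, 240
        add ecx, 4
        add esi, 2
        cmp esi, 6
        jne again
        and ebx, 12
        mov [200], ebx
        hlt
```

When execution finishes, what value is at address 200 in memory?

ebx=9
esi=0
ecx=200
ebx=M[200]=-4
ebx=(-4)&240=240
ecx=200+4=204
esi=0+2=2
cmp esi, 6  (cmp 2,6)
jne again: taken
ebx=M[204]=-4
ebx=(-4)&240=240
ecx=204+4=208
esi=2+2=4
cmp esi, 6  (cmp 4,6)
jne again: taken
ebx=M[208]=23
ebx=23&240=16
ecx=208+4=212
esi=4+2=6
cmp esi, 6  (cmp 6,6)
jne again: not taken
ebx=16&12=0
mov [200], ebx → M[200]=0
halt.

0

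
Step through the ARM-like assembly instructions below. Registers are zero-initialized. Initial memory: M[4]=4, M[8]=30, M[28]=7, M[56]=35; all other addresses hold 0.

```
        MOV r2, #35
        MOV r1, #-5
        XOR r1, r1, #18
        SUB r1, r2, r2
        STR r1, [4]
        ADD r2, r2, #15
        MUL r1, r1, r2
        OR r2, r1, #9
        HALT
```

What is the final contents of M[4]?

0

MOV r2, #35 → r2=35
MOV r1, #-5 → r1=-5
XOR r1, r1, #18 → r1=(-5)^18=-23
SUB r1, r2, r2 → r1=35-35=0
STR r1, [4] → M[4]=0
ADD r2, r2, #15 → r2=35+15=50
MUL r1, r1, r2 → r1=0*50=0
OR r2, r1, #9 → r2=0|9=9
halt.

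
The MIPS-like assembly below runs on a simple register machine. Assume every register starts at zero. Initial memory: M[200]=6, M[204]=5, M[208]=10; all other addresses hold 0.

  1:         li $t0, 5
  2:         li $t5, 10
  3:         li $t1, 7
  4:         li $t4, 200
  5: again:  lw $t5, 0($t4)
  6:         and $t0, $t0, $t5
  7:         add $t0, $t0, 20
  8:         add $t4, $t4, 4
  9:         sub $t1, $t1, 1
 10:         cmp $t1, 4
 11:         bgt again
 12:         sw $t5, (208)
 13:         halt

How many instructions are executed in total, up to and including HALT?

after li $t0, 5: $t0=5
after li $t5, 10: $t5=10
after li $t1, 7: $t1=7
after li $t4, 200: $t4=200
after lw $t5, 0($t4): $t5=M[200]=6
after and $t0, $t0, $t5: $t0=5&6=4
after add $t0, $t0, 20: $t0=4+20=24
after add $t4, $t4, 4: $t4=200+4=204
after sub $t1, $t1, 1: $t1=7-1=6
cmp $t1, 4  (cmp 6,4)
bgt again: taken
after lw $t5, 0($t4): $t5=M[204]=5
after and $t0, $t0, $t5: $t0=24&5=0
after add $t0, $t0, 20: $t0=0+20=20
after add $t4, $t4, 4: $t4=204+4=208
after sub $t1, $t1, 1: $t1=6-1=5
cmp $t1, 4  (cmp 5,4)
bgt again: taken
after lw $t5, 0($t4): $t5=M[208]=10
after and $t0, $t0, $t5: $t0=20&10=0
after add $t0, $t0, 20: $t0=0+20=20
after add $t4, $t4, 4: $t4=208+4=212
after sub $t1, $t1, 1: $t1=5-1=4
cmp $t1, 4  (cmp 4,4)
bgt again: not taken
sw $t5, (208) → M[208]=10
halt.
Total executed instructions: 27.

27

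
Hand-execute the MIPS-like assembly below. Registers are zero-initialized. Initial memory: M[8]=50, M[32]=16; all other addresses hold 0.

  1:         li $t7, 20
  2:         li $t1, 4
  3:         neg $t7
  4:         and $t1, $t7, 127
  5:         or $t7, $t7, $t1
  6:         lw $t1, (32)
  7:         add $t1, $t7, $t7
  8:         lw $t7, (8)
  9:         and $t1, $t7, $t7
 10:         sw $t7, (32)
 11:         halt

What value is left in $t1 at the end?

50

after li $t7, 20: $t7=20
after li $t1, 4: $t1=4
after neg $t7: $t7=-(20)=-20
after and $t1, $t7, 127: $t1=(-20)&127=108
after or $t7, $t7, $t1: $t7=(-20)|108=-20
after lw $t1, (32): $t1=M[32]=16
after add $t1, $t7, $t7: $t1=(-20)+(-20)=-40
after lw $t7, (8): $t7=M[8]=50
after and $t1, $t7, $t7: $t1=50&50=50
sw $t7, (32) → M[32]=50
halt.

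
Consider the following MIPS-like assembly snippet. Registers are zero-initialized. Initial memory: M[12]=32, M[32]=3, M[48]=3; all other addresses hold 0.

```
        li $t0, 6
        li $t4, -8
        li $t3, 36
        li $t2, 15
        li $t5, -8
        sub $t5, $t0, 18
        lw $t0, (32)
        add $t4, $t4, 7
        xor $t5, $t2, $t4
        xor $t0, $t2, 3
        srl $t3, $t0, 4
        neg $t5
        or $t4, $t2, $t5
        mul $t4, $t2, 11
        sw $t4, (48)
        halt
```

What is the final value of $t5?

16

li $t0, 6 → $t0=6
li $t4, -8 → $t4=-8
li $t3, 36 → $t3=36
li $t2, 15 → $t2=15
li $t5, -8 → $t5=-8
sub $t5, $t0, 18 → $t5=6-18=-12
lw $t0, (32) → $t0=M[32]=3
add $t4, $t4, 7 → $t4=(-8)+7=-1
xor $t5, $t2, $t4 → $t5=15^(-1)=-16
xor $t0, $t2, 3 → $t0=15^3=12
srl $t3, $t0, 4 → $t3=12>>4=0
neg $t5 → $t5=-(-16)=16
or $t4, $t2, $t5 → $t4=15|16=31
mul $t4, $t2, 11 → $t4=15*11=165
sw $t4, (48) → M[48]=165
halt.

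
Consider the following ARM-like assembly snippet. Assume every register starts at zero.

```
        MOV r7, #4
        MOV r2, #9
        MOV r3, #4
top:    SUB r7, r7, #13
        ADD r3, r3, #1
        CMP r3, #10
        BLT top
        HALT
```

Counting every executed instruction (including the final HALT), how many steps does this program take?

r7=4
r2=9
r3=4
r7=4-13=-9
r3=4+1=5
CMP r3, #10  (cmp 5,10)
BLT top: taken
r7=(-9)-13=-22
r3=5+1=6
CMP r3, #10  (cmp 6,10)
BLT top: taken
r7=(-22)-13=-35
r3=6+1=7
CMP r3, #10  (cmp 7,10)
BLT top: taken
r7=(-35)-13=-48
r3=7+1=8
CMP r3, #10  (cmp 8,10)
BLT top: taken
r7=(-48)-13=-61
r3=8+1=9
CMP r3, #10  (cmp 9,10)
BLT top: taken
r7=(-61)-13=-74
r3=9+1=10
CMP r3, #10  (cmp 10,10)
BLT top: not taken
halt.
Total executed instructions: 28.

28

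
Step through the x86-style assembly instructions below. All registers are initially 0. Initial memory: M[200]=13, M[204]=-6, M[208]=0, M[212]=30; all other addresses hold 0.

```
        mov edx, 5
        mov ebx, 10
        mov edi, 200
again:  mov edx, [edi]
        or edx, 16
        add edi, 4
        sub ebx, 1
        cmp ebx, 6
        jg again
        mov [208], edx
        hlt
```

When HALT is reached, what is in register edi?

216

mov edx, 5 → edx=5
mov ebx, 10 → ebx=10
mov edi, 200 → edi=200
mov edx, [edi] → edx=M[200]=13
or edx, 16 → edx=13|16=29
add edi, 4 → edi=200+4=204
sub ebx, 1 → ebx=10-1=9
cmp ebx, 6  (cmp 9,6)
jg again: taken
mov edx, [edi] → edx=M[204]=-6
or edx, 16 → edx=(-6)|16=-6
add edi, 4 → edi=204+4=208
sub ebx, 1 → ebx=9-1=8
cmp ebx, 6  (cmp 8,6)
jg again: taken
mov edx, [edi] → edx=M[208]=0
or edx, 16 → edx=0|16=16
add edi, 4 → edi=208+4=212
sub ebx, 1 → ebx=8-1=7
cmp ebx, 6  (cmp 7,6)
jg again: taken
mov edx, [edi] → edx=M[212]=30
or edx, 16 → edx=30|16=30
add edi, 4 → edi=212+4=216
sub ebx, 1 → ebx=7-1=6
cmp ebx, 6  (cmp 6,6)
jg again: not taken
mov [208], edx → M[208]=30
halt.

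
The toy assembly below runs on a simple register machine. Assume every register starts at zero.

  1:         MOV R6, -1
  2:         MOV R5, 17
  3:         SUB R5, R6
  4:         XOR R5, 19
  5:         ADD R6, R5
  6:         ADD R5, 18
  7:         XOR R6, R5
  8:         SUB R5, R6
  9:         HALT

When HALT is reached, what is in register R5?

0

MOV R6, -1 → R6=-1
MOV R5, 17 → R5=17
SUB R5, R6 → R5=17-(-1)=18
XOR R5, 19 → R5=18^19=1
ADD R6, R5 → R6=(-1)+1=0
ADD R5, 18 → R5=1+18=19
XOR R6, R5 → R6=0^19=19
SUB R5, R6 → R5=19-19=0
halt.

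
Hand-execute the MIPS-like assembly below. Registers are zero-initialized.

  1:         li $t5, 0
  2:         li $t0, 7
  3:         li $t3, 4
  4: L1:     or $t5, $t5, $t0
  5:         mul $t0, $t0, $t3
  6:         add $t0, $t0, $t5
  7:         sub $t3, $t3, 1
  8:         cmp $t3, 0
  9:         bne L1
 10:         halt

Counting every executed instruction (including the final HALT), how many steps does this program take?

28

$t5=0
$t0=7
$t3=4
$t5=0|7=7
$t0=7*4=28
$t0=28+7=35
$t3=4-1=3
cmp $t3, 0  (cmp 3,0)
bne L1: taken
$t5=7|35=39
$t0=35*3=105
$t0=105+39=144
$t3=3-1=2
cmp $t3, 0  (cmp 2,0)
bne L1: taken
$t5=39|144=183
$t0=144*2=288
$t0=288+183=471
$t3=2-1=1
cmp $t3, 0  (cmp 1,0)
bne L1: taken
$t5=183|471=503
$t0=471*1=471
$t0=471+503=974
$t3=1-1=0
cmp $t3, 0  (cmp 0,0)
bne L1: not taken
halt.
Total executed instructions: 28.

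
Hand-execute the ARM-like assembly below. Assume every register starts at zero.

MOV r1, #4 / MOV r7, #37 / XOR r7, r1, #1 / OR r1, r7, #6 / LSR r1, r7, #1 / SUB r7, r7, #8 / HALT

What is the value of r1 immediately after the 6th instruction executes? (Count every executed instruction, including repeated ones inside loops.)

MOV r1, #4 → r1=4
MOV r7, #37 → r7=37
XOR r7, r1, #1 → r7=4^1=5
OR r1, r7, #6 → r1=5|6=7
LSR r1, r7, #1 → r1=5>>1=2
SUB r7, r7, #8 → r7=5-8=-3
After step 6: r1 = 2.

2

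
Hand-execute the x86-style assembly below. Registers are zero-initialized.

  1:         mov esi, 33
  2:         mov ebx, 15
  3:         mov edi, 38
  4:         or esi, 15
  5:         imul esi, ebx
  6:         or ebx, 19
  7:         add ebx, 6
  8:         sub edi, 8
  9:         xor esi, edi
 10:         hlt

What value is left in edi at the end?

30

esi=33
ebx=15
edi=38
esi=33|15=47
esi=47*15=705
ebx=15|19=31
ebx=31+6=37
edi=38-8=30
esi=705^30=735
halt.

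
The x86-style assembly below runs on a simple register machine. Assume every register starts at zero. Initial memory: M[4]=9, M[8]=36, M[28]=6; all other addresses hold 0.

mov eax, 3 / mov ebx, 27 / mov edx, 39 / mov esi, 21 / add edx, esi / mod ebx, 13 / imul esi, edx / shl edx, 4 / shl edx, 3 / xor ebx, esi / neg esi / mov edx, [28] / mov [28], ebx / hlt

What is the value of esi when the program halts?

eax=3
ebx=27
edx=39
esi=21
edx=39+21=60
ebx=27%13=1
esi=21*60=1260
edx=60<<4=960
edx=960<<3=7680
ebx=1^1260=1261
esi=-(1260)=-1260
edx=M[28]=6
mov [28], ebx → M[28]=1261
halt.

-1260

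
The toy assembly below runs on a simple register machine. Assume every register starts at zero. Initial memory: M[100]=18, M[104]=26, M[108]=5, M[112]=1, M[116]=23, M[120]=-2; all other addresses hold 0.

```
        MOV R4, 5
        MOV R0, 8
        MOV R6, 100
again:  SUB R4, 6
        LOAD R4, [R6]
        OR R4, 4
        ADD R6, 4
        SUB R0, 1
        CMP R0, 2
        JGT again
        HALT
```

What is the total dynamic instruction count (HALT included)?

after MOV R4, 5: R4=5
after MOV R0, 8: R0=8
after MOV R6, 100: R6=100
after SUB R4, 6: R4=5-6=-1
after LOAD R4, [R6]: R4=M[100]=18
after OR R4, 4: R4=18|4=22
after ADD R6, 4: R6=100+4=104
after SUB R0, 1: R0=8-1=7
CMP R0, 2  (cmp 7,2)
JGT again: taken
after SUB R4, 6: R4=22-6=16
after LOAD R4, [R6]: R4=M[104]=26
after OR R4, 4: R4=26|4=30
after ADD R6, 4: R6=104+4=108
after SUB R0, 1: R0=7-1=6
CMP R0, 2  (cmp 6,2)
JGT again: taken
after SUB R4, 6: R4=30-6=24
after LOAD R4, [R6]: R4=M[108]=5
after OR R4, 4: R4=5|4=5
after ADD R6, 4: R6=108+4=112
after SUB R0, 1: R0=6-1=5
CMP R0, 2  (cmp 5,2)
JGT again: taken
after SUB R4, 6: R4=5-6=-1
after LOAD R4, [R6]: R4=M[112]=1
after OR R4, 4: R4=1|4=5
after ADD R6, 4: R6=112+4=116
after SUB R0, 1: R0=5-1=4
CMP R0, 2  (cmp 4,2)
JGT again: taken
after SUB R4, 6: R4=5-6=-1
after LOAD R4, [R6]: R4=M[116]=23
after OR R4, 4: R4=23|4=23
after ADD R6, 4: R6=116+4=120
after SUB R0, 1: R0=4-1=3
CMP R0, 2  (cmp 3,2)
JGT again: taken
after SUB R4, 6: R4=23-6=17
after LOAD R4, [R6]: R4=M[120]=-2
after OR R4, 4: R4=(-2)|4=-2
after ADD R6, 4: R6=120+4=124
after SUB R0, 1: R0=3-1=2
CMP R0, 2  (cmp 2,2)
JGT again: not taken
halt.
Total executed instructions: 46.

46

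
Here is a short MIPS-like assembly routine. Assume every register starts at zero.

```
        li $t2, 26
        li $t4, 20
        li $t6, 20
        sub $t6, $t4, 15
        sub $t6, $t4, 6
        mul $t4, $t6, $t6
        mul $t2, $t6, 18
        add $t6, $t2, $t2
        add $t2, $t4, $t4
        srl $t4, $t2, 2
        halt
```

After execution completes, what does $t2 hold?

$t2=26
$t4=20
$t6=20
$t6=20-15=5
$t6=20-6=14
$t4=14*14=196
$t2=14*18=252
$t6=252+252=504
$t2=196+196=392
$t4=392>>2=98
halt.

392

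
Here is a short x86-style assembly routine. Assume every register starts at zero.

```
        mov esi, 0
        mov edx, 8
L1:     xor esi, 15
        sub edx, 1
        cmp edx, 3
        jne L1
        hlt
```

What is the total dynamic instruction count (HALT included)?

after mov esi, 0: esi=0
after mov edx, 8: edx=8
after xor esi, 15: esi=0^15=15
after sub edx, 1: edx=8-1=7
cmp edx, 3  (cmp 7,3)
jne L1: taken
after xor esi, 15: esi=15^15=0
after sub edx, 1: edx=7-1=6
cmp edx, 3  (cmp 6,3)
jne L1: taken
after xor esi, 15: esi=0^15=15
after sub edx, 1: edx=6-1=5
cmp edx, 3  (cmp 5,3)
jne L1: taken
after xor esi, 15: esi=15^15=0
after sub edx, 1: edx=5-1=4
cmp edx, 3  (cmp 4,3)
jne L1: taken
after xor esi, 15: esi=0^15=15
after sub edx, 1: edx=4-1=3
cmp edx, 3  (cmp 3,3)
jne L1: not taken
halt.
Total executed instructions: 23.

23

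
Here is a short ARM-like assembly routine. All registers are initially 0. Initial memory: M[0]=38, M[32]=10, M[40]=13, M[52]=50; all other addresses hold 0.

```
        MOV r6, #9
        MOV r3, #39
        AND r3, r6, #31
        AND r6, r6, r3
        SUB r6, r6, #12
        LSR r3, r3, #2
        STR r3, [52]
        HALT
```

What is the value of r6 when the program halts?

-3

after MOV r6, #9: r6=9
after MOV r3, #39: r3=39
after AND r3, r6, #31: r3=9&31=9
after AND r6, r6, r3: r6=9&9=9
after SUB r6, r6, #12: r6=9-12=-3
after LSR r3, r3, #2: r3=9>>2=2
STR r3, [52] → M[52]=2
halt.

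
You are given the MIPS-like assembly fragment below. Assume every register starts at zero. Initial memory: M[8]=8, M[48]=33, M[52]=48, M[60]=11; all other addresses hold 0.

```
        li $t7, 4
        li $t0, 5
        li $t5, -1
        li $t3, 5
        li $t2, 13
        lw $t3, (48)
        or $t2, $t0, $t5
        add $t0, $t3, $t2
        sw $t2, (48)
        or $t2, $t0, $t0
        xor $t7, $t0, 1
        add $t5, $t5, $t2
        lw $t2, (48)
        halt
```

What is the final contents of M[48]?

-1

after li $t7, 4: $t7=4
after li $t0, 5: $t0=5
after li $t5, -1: $t5=-1
after li $t3, 5: $t3=5
after li $t2, 13: $t2=13
after lw $t3, (48): $t3=M[48]=33
after or $t2, $t0, $t5: $t2=5|(-1)=-1
after add $t0, $t3, $t2: $t0=33+(-1)=32
sw $t2, (48) → M[48]=-1
after or $t2, $t0, $t0: $t2=32|32=32
after xor $t7, $t0, 1: $t7=32^1=33
after add $t5, $t5, $t2: $t5=(-1)+32=31
after lw $t2, (48): $t2=M[48]=-1
halt.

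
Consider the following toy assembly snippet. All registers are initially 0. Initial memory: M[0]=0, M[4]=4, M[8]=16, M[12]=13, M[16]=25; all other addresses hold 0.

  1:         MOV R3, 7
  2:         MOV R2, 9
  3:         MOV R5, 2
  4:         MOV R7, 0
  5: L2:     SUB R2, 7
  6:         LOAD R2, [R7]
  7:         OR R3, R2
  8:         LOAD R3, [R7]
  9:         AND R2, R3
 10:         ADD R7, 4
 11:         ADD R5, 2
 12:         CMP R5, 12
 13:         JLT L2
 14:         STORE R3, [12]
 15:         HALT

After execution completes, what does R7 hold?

20

MOV R3, 7 → R3=7
MOV R2, 9 → R2=9
MOV R5, 2 → R5=2
MOV R7, 0 → R7=0
SUB R2, 7 → R2=9-7=2
LOAD R2, [R7] → R2=M[0]=0
OR R3, R2 → R3=7|0=7
LOAD R3, [R7] → R3=M[0]=0
AND R2, R3 → R2=0&0=0
ADD R7, 4 → R7=0+4=4
ADD R5, 2 → R5=2+2=4
CMP R5, 12  (cmp 4,12)
JLT L2: taken
SUB R2, 7 → R2=0-7=-7
LOAD R2, [R7] → R2=M[4]=4
OR R3, R2 → R3=0|4=4
LOAD R3, [R7] → R3=M[4]=4
AND R2, R3 → R2=4&4=4
ADD R7, 4 → R7=4+4=8
ADD R5, 2 → R5=4+2=6
CMP R5, 12  (cmp 6,12)
JLT L2: taken
SUB R2, 7 → R2=4-7=-3
LOAD R2, [R7] → R2=M[8]=16
OR R3, R2 → R3=4|16=20
LOAD R3, [R7] → R3=M[8]=16
AND R2, R3 → R2=16&16=16
ADD R7, 4 → R7=8+4=12
ADD R5, 2 → R5=6+2=8
CMP R5, 12  (cmp 8,12)
JLT L2: taken
SUB R2, 7 → R2=16-7=9
LOAD R2, [R7] → R2=M[12]=13
OR R3, R2 → R3=16|13=29
LOAD R3, [R7] → R3=M[12]=13
AND R2, R3 → R2=13&13=13
ADD R7, 4 → R7=12+4=16
ADD R5, 2 → R5=8+2=10
CMP R5, 12  (cmp 10,12)
JLT L2: taken
SUB R2, 7 → R2=13-7=6
LOAD R2, [R7] → R2=M[16]=25
OR R3, R2 → R3=13|25=29
LOAD R3, [R7] → R3=M[16]=25
AND R2, R3 → R2=25&25=25
ADD R7, 4 → R7=16+4=20
ADD R5, 2 → R5=10+2=12
CMP R5, 12  (cmp 12,12)
JLT L2: not taken
STORE R3, [12] → M[12]=25
halt.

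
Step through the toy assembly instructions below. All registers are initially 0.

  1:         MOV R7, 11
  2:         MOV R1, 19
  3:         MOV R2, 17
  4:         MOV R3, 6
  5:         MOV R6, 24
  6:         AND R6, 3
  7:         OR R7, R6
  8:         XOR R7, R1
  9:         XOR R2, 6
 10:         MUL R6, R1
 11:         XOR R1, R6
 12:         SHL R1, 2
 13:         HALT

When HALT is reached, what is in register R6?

0

MOV R7, 11 → R7=11
MOV R1, 19 → R1=19
MOV R2, 17 → R2=17
MOV R3, 6 → R3=6
MOV R6, 24 → R6=24
AND R6, 3 → R6=24&3=0
OR R7, R6 → R7=11|0=11
XOR R7, R1 → R7=11^19=24
XOR R2, 6 → R2=17^6=23
MUL R6, R1 → R6=0*19=0
XOR R1, R6 → R1=19^0=19
SHL R1, 2 → R1=19<<2=76
halt.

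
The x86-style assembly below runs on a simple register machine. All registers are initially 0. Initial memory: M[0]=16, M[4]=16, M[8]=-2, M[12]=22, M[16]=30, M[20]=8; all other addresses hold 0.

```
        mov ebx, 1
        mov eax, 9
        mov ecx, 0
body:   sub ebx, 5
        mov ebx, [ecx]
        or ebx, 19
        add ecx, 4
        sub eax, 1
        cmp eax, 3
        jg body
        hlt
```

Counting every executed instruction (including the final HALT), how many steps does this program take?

after mov ebx, 1: ebx=1
after mov eax, 9: eax=9
after mov ecx, 0: ecx=0
after sub ebx, 5: ebx=1-5=-4
after mov ebx, [ecx]: ebx=M[0]=16
after or ebx, 19: ebx=16|19=19
after add ecx, 4: ecx=0+4=4
after sub eax, 1: eax=9-1=8
cmp eax, 3  (cmp 8,3)
jg body: taken
after sub ebx, 5: ebx=19-5=14
after mov ebx, [ecx]: ebx=M[4]=16
after or ebx, 19: ebx=16|19=19
after add ecx, 4: ecx=4+4=8
after sub eax, 1: eax=8-1=7
cmp eax, 3  (cmp 7,3)
jg body: taken
after sub ebx, 5: ebx=19-5=14
after mov ebx, [ecx]: ebx=M[8]=-2
after or ebx, 19: ebx=(-2)|19=-1
after add ecx, 4: ecx=8+4=12
after sub eax, 1: eax=7-1=6
cmp eax, 3  (cmp 6,3)
jg body: taken
after sub ebx, 5: ebx=(-1)-5=-6
after mov ebx, [ecx]: ebx=M[12]=22
after or ebx, 19: ebx=22|19=23
after add ecx, 4: ecx=12+4=16
after sub eax, 1: eax=6-1=5
cmp eax, 3  (cmp 5,3)
jg body: taken
after sub ebx, 5: ebx=23-5=18
after mov ebx, [ecx]: ebx=M[16]=30
after or ebx, 19: ebx=30|19=31
after add ecx, 4: ecx=16+4=20
after sub eax, 1: eax=5-1=4
cmp eax, 3  (cmp 4,3)
jg body: taken
after sub ebx, 5: ebx=31-5=26
after mov ebx, [ecx]: ebx=M[20]=8
after or ebx, 19: ebx=8|19=27
after add ecx, 4: ecx=20+4=24
after sub eax, 1: eax=4-1=3
cmp eax, 3  (cmp 3,3)
jg body: not taken
halt.
Total executed instructions: 46.

46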